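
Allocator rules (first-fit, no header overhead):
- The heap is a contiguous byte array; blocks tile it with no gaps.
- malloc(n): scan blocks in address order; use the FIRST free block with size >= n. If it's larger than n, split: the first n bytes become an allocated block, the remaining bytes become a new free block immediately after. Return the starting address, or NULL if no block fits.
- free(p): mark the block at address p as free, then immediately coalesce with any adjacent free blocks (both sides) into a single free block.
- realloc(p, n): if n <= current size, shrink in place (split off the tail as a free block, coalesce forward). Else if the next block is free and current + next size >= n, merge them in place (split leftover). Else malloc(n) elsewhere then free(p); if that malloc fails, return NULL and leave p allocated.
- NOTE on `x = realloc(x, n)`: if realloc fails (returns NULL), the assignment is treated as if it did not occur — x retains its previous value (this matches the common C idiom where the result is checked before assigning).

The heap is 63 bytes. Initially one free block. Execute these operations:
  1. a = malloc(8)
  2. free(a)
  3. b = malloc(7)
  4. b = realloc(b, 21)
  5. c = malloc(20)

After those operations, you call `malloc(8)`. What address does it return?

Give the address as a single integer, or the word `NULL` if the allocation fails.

Answer: 41

Derivation:
Op 1: a = malloc(8) -> a = 0; heap: [0-7 ALLOC][8-62 FREE]
Op 2: free(a) -> (freed a); heap: [0-62 FREE]
Op 3: b = malloc(7) -> b = 0; heap: [0-6 ALLOC][7-62 FREE]
Op 4: b = realloc(b, 21) -> b = 0; heap: [0-20 ALLOC][21-62 FREE]
Op 5: c = malloc(20) -> c = 21; heap: [0-20 ALLOC][21-40 ALLOC][41-62 FREE]
malloc(8): first-fit scan over [0-20 ALLOC][21-40 ALLOC][41-62 FREE] -> 41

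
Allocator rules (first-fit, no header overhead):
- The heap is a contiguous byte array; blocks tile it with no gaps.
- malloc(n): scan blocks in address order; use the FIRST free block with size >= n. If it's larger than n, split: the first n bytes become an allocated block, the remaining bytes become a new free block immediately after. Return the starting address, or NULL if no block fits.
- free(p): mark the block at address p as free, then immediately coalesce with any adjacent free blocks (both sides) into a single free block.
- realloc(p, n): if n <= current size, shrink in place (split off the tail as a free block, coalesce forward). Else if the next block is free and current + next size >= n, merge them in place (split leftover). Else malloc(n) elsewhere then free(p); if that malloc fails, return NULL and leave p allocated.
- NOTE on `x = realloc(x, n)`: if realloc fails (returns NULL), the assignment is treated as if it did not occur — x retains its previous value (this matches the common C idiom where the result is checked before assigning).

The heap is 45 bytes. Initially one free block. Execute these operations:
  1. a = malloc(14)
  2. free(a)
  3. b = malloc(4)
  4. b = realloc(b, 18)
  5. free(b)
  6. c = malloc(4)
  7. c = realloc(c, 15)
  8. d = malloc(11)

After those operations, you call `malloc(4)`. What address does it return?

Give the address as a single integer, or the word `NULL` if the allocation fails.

Answer: 26

Derivation:
Op 1: a = malloc(14) -> a = 0; heap: [0-13 ALLOC][14-44 FREE]
Op 2: free(a) -> (freed a); heap: [0-44 FREE]
Op 3: b = malloc(4) -> b = 0; heap: [0-3 ALLOC][4-44 FREE]
Op 4: b = realloc(b, 18) -> b = 0; heap: [0-17 ALLOC][18-44 FREE]
Op 5: free(b) -> (freed b); heap: [0-44 FREE]
Op 6: c = malloc(4) -> c = 0; heap: [0-3 ALLOC][4-44 FREE]
Op 7: c = realloc(c, 15) -> c = 0; heap: [0-14 ALLOC][15-44 FREE]
Op 8: d = malloc(11) -> d = 15; heap: [0-14 ALLOC][15-25 ALLOC][26-44 FREE]
malloc(4): first-fit scan over [0-14 ALLOC][15-25 ALLOC][26-44 FREE] -> 26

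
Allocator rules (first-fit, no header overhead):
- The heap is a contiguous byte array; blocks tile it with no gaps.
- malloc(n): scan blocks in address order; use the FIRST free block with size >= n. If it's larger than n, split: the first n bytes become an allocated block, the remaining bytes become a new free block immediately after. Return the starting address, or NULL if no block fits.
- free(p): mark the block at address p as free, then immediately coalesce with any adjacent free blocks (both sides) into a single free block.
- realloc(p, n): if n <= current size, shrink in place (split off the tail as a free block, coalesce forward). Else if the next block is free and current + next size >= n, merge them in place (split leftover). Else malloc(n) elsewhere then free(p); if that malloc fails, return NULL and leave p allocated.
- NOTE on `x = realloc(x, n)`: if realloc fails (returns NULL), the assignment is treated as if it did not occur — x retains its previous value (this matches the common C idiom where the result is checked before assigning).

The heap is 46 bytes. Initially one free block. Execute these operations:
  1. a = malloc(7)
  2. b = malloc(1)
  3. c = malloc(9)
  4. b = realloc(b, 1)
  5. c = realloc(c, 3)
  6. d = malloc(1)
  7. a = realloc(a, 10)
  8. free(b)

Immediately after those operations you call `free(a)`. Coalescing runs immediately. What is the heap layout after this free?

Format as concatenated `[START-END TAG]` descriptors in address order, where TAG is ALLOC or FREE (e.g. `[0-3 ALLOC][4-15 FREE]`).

Answer: [0-7 FREE][8-10 ALLOC][11-11 ALLOC][12-45 FREE]

Derivation:
Op 1: a = malloc(7) -> a = 0; heap: [0-6 ALLOC][7-45 FREE]
Op 2: b = malloc(1) -> b = 7; heap: [0-6 ALLOC][7-7 ALLOC][8-45 FREE]
Op 3: c = malloc(9) -> c = 8; heap: [0-6 ALLOC][7-7 ALLOC][8-16 ALLOC][17-45 FREE]
Op 4: b = realloc(b, 1) -> b = 7; heap: [0-6 ALLOC][7-7 ALLOC][8-16 ALLOC][17-45 FREE]
Op 5: c = realloc(c, 3) -> c = 8; heap: [0-6 ALLOC][7-7 ALLOC][8-10 ALLOC][11-45 FREE]
Op 6: d = malloc(1) -> d = 11; heap: [0-6 ALLOC][7-7 ALLOC][8-10 ALLOC][11-11 ALLOC][12-45 FREE]
Op 7: a = realloc(a, 10) -> a = 12; heap: [0-6 FREE][7-7 ALLOC][8-10 ALLOC][11-11 ALLOC][12-21 ALLOC][22-45 FREE]
Op 8: free(b) -> (freed b); heap: [0-7 FREE][8-10 ALLOC][11-11 ALLOC][12-21 ALLOC][22-45 FREE]
free(a): a = 12 -> block [12-21 ALLOC]; mark free, coalesce with adjacent free neighbors -> [0-7 FREE][8-10 ALLOC][11-11 ALLOC][12-45 FREE]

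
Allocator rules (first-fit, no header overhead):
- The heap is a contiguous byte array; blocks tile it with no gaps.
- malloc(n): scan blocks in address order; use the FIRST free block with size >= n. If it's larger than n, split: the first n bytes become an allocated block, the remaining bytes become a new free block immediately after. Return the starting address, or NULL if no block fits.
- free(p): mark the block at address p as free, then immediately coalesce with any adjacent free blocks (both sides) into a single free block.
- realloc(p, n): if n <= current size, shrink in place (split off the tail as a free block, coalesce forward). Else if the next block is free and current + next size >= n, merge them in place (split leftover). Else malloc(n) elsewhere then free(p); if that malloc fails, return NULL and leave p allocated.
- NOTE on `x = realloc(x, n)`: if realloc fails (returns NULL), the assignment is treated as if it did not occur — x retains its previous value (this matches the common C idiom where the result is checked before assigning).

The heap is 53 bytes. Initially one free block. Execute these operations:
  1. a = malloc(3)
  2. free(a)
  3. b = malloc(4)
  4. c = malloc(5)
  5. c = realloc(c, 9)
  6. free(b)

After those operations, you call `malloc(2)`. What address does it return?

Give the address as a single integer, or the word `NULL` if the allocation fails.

Op 1: a = malloc(3) -> a = 0; heap: [0-2 ALLOC][3-52 FREE]
Op 2: free(a) -> (freed a); heap: [0-52 FREE]
Op 3: b = malloc(4) -> b = 0; heap: [0-3 ALLOC][4-52 FREE]
Op 4: c = malloc(5) -> c = 4; heap: [0-3 ALLOC][4-8 ALLOC][9-52 FREE]
Op 5: c = realloc(c, 9) -> c = 4; heap: [0-3 ALLOC][4-12 ALLOC][13-52 FREE]
Op 6: free(b) -> (freed b); heap: [0-3 FREE][4-12 ALLOC][13-52 FREE]
malloc(2): first-fit scan over [0-3 FREE][4-12 ALLOC][13-52 FREE] -> 0

Answer: 0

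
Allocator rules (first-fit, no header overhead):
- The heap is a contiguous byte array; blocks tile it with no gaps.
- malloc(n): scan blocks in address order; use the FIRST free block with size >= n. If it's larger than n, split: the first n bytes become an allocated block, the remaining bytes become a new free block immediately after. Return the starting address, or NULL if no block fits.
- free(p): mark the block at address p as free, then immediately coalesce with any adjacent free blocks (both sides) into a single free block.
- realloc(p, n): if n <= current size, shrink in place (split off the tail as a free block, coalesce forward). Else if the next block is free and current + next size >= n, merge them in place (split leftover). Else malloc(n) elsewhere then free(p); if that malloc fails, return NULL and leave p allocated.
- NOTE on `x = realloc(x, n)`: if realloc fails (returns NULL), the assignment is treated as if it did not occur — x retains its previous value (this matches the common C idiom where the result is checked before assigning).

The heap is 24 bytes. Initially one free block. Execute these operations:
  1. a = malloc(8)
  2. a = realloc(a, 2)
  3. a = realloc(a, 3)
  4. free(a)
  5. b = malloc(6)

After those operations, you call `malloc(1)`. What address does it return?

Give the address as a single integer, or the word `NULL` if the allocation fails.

Answer: 6

Derivation:
Op 1: a = malloc(8) -> a = 0; heap: [0-7 ALLOC][8-23 FREE]
Op 2: a = realloc(a, 2) -> a = 0; heap: [0-1 ALLOC][2-23 FREE]
Op 3: a = realloc(a, 3) -> a = 0; heap: [0-2 ALLOC][3-23 FREE]
Op 4: free(a) -> (freed a); heap: [0-23 FREE]
Op 5: b = malloc(6) -> b = 0; heap: [0-5 ALLOC][6-23 FREE]
malloc(1): first-fit scan over [0-5 ALLOC][6-23 FREE] -> 6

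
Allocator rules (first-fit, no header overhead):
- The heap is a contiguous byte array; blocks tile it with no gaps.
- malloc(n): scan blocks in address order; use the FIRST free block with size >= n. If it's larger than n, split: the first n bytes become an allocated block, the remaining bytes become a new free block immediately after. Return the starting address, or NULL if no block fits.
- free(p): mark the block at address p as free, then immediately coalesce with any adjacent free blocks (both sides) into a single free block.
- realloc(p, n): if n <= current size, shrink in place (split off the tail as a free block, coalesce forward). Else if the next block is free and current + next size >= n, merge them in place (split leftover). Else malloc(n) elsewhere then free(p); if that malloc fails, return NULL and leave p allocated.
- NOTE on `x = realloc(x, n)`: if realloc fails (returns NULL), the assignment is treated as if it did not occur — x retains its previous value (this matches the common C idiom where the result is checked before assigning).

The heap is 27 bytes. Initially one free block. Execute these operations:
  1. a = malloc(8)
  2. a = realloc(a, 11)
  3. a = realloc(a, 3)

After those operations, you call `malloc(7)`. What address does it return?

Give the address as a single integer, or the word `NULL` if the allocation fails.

Op 1: a = malloc(8) -> a = 0; heap: [0-7 ALLOC][8-26 FREE]
Op 2: a = realloc(a, 11) -> a = 0; heap: [0-10 ALLOC][11-26 FREE]
Op 3: a = realloc(a, 3) -> a = 0; heap: [0-2 ALLOC][3-26 FREE]
malloc(7): first-fit scan over [0-2 ALLOC][3-26 FREE] -> 3

Answer: 3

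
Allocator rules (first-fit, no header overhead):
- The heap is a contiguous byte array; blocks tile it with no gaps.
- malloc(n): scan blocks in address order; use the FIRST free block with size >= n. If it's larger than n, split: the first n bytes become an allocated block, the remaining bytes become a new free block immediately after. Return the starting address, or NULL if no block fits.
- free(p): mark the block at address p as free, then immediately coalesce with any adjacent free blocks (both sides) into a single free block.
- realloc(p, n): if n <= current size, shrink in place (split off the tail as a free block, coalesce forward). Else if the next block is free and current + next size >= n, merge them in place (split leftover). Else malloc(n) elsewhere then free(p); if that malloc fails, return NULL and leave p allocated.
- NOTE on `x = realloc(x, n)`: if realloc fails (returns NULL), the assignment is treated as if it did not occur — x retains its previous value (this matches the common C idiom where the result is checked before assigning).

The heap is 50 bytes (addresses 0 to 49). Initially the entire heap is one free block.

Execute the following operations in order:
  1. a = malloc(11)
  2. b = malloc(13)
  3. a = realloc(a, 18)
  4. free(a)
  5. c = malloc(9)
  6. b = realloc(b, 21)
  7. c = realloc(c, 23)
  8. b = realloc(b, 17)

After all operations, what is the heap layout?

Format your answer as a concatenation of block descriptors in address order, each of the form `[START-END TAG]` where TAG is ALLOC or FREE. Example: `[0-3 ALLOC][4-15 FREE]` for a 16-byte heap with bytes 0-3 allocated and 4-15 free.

Op 1: a = malloc(11) -> a = 0; heap: [0-10 ALLOC][11-49 FREE]
Op 2: b = malloc(13) -> b = 11; heap: [0-10 ALLOC][11-23 ALLOC][24-49 FREE]
Op 3: a = realloc(a, 18) -> a = 24; heap: [0-10 FREE][11-23 ALLOC][24-41 ALLOC][42-49 FREE]
Op 4: free(a) -> (freed a); heap: [0-10 FREE][11-23 ALLOC][24-49 FREE]
Op 5: c = malloc(9) -> c = 0; heap: [0-8 ALLOC][9-10 FREE][11-23 ALLOC][24-49 FREE]
Op 6: b = realloc(b, 21) -> b = 11; heap: [0-8 ALLOC][9-10 FREE][11-31 ALLOC][32-49 FREE]
Op 7: c = realloc(c, 23) -> NULL (c unchanged); heap: [0-8 ALLOC][9-10 FREE][11-31 ALLOC][32-49 FREE]
Op 8: b = realloc(b, 17) -> b = 11; heap: [0-8 ALLOC][9-10 FREE][11-27 ALLOC][28-49 FREE]

Answer: [0-8 ALLOC][9-10 FREE][11-27 ALLOC][28-49 FREE]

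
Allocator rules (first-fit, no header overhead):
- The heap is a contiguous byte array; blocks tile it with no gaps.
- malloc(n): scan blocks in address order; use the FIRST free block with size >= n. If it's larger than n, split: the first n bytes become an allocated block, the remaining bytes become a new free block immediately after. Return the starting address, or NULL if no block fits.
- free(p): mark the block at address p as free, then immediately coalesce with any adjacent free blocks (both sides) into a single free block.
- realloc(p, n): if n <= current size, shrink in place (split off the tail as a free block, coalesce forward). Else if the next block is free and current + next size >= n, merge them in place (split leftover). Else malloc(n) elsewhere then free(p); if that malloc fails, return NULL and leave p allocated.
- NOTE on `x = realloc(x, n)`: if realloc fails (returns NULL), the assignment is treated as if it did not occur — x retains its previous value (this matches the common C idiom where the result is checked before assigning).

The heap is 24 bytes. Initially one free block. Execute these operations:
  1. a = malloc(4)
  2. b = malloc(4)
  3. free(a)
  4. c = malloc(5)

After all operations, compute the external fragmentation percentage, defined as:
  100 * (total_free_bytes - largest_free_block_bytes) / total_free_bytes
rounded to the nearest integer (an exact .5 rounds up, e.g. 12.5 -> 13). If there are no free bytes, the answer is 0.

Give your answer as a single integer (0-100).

Op 1: a = malloc(4) -> a = 0; heap: [0-3 ALLOC][4-23 FREE]
Op 2: b = malloc(4) -> b = 4; heap: [0-3 ALLOC][4-7 ALLOC][8-23 FREE]
Op 3: free(a) -> (freed a); heap: [0-3 FREE][4-7 ALLOC][8-23 FREE]
Op 4: c = malloc(5) -> c = 8; heap: [0-3 FREE][4-7 ALLOC][8-12 ALLOC][13-23 FREE]
Free blocks: [4 11] total_free=15 largest=11 -> 100*(15-11)/15 = 400/15 ≈ 26.667 -> rounds to 27

Answer: 27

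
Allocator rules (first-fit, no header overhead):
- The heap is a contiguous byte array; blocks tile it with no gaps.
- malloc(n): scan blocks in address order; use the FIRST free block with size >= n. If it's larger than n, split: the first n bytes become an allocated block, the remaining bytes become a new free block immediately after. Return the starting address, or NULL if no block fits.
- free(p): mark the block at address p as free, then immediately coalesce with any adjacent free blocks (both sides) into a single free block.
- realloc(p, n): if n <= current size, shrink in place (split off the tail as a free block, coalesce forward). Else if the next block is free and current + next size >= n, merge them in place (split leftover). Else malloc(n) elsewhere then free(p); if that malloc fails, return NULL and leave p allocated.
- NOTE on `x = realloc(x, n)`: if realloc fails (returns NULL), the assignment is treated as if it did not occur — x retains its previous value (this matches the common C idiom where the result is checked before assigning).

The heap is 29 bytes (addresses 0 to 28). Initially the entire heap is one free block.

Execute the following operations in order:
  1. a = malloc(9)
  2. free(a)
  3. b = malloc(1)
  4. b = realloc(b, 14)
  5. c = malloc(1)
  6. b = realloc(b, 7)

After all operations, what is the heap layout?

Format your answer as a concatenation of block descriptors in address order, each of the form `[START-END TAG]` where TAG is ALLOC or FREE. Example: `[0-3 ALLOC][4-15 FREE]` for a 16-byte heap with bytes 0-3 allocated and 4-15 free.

Op 1: a = malloc(9) -> a = 0; heap: [0-8 ALLOC][9-28 FREE]
Op 2: free(a) -> (freed a); heap: [0-28 FREE]
Op 3: b = malloc(1) -> b = 0; heap: [0-0 ALLOC][1-28 FREE]
Op 4: b = realloc(b, 14) -> b = 0; heap: [0-13 ALLOC][14-28 FREE]
Op 5: c = malloc(1) -> c = 14; heap: [0-13 ALLOC][14-14 ALLOC][15-28 FREE]
Op 6: b = realloc(b, 7) -> b = 0; heap: [0-6 ALLOC][7-13 FREE][14-14 ALLOC][15-28 FREE]

Answer: [0-6 ALLOC][7-13 FREE][14-14 ALLOC][15-28 FREE]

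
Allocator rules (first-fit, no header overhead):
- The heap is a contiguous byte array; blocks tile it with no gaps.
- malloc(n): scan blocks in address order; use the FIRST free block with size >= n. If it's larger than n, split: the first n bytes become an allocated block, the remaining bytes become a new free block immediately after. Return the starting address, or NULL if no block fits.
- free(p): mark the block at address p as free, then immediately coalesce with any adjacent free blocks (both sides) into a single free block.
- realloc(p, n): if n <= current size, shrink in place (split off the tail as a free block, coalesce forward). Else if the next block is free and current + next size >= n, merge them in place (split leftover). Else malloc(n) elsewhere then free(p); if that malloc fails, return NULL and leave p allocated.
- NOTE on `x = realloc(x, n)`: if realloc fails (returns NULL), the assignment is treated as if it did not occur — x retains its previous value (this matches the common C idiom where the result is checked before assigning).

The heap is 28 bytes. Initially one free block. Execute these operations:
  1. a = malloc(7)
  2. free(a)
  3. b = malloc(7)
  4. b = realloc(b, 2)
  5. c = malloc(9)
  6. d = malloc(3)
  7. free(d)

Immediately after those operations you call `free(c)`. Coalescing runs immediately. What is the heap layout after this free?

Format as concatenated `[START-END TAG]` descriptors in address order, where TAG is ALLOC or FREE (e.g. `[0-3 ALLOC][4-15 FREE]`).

Op 1: a = malloc(7) -> a = 0; heap: [0-6 ALLOC][7-27 FREE]
Op 2: free(a) -> (freed a); heap: [0-27 FREE]
Op 3: b = malloc(7) -> b = 0; heap: [0-6 ALLOC][7-27 FREE]
Op 4: b = realloc(b, 2) -> b = 0; heap: [0-1 ALLOC][2-27 FREE]
Op 5: c = malloc(9) -> c = 2; heap: [0-1 ALLOC][2-10 ALLOC][11-27 FREE]
Op 6: d = malloc(3) -> d = 11; heap: [0-1 ALLOC][2-10 ALLOC][11-13 ALLOC][14-27 FREE]
Op 7: free(d) -> (freed d); heap: [0-1 ALLOC][2-10 ALLOC][11-27 FREE]
free(c): c = 2 -> block [2-10 ALLOC]; mark free, coalesce with adjacent free neighbors -> [0-1 ALLOC][2-27 FREE]

Answer: [0-1 ALLOC][2-27 FREE]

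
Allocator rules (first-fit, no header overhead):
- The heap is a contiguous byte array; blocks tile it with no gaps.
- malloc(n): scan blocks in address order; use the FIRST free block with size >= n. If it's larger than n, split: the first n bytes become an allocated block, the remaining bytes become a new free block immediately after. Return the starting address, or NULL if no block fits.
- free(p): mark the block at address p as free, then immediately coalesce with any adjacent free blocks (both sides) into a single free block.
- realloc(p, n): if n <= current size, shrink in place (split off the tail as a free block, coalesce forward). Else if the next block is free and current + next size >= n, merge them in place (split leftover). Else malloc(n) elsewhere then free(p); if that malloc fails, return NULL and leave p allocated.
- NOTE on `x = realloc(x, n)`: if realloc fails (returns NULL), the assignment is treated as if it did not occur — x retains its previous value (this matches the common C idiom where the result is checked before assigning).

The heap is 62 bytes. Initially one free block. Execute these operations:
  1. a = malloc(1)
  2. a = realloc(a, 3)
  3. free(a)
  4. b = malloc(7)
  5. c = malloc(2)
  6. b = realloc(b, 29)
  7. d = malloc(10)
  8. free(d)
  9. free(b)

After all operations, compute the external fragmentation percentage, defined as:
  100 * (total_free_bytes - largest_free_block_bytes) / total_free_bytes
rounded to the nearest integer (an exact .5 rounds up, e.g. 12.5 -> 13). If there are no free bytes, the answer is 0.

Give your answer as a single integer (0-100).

Op 1: a = malloc(1) -> a = 0; heap: [0-0 ALLOC][1-61 FREE]
Op 2: a = realloc(a, 3) -> a = 0; heap: [0-2 ALLOC][3-61 FREE]
Op 3: free(a) -> (freed a); heap: [0-61 FREE]
Op 4: b = malloc(7) -> b = 0; heap: [0-6 ALLOC][7-61 FREE]
Op 5: c = malloc(2) -> c = 7; heap: [0-6 ALLOC][7-8 ALLOC][9-61 FREE]
Op 6: b = realloc(b, 29) -> b = 9; heap: [0-6 FREE][7-8 ALLOC][9-37 ALLOC][38-61 FREE]
Op 7: d = malloc(10) -> d = 38; heap: [0-6 FREE][7-8 ALLOC][9-37 ALLOC][38-47 ALLOC][48-61 FREE]
Op 8: free(d) -> (freed d); heap: [0-6 FREE][7-8 ALLOC][9-37 ALLOC][38-61 FREE]
Op 9: free(b) -> (freed b); heap: [0-6 FREE][7-8 ALLOC][9-61 FREE]
Free blocks: [7 53] total_free=60 largest=53 -> 100*(60-53)/60 = 700/60 ≈ 11.667 -> rounds to 12

Answer: 12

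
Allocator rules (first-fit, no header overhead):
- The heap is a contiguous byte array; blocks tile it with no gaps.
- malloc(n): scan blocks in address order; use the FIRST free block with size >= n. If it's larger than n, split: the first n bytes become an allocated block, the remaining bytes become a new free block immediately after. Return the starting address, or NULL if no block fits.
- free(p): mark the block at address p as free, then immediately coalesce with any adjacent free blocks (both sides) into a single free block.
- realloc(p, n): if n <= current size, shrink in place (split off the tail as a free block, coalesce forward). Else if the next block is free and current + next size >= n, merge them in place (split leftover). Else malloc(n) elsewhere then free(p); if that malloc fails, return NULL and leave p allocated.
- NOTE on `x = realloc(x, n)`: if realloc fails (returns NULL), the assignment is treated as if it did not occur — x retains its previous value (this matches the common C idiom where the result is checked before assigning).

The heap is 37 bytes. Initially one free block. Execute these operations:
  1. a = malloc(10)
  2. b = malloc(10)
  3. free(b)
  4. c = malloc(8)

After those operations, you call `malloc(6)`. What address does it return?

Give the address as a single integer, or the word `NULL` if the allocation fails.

Answer: 18

Derivation:
Op 1: a = malloc(10) -> a = 0; heap: [0-9 ALLOC][10-36 FREE]
Op 2: b = malloc(10) -> b = 10; heap: [0-9 ALLOC][10-19 ALLOC][20-36 FREE]
Op 3: free(b) -> (freed b); heap: [0-9 ALLOC][10-36 FREE]
Op 4: c = malloc(8) -> c = 10; heap: [0-9 ALLOC][10-17 ALLOC][18-36 FREE]
malloc(6): first-fit scan over [0-9 ALLOC][10-17 ALLOC][18-36 FREE] -> 18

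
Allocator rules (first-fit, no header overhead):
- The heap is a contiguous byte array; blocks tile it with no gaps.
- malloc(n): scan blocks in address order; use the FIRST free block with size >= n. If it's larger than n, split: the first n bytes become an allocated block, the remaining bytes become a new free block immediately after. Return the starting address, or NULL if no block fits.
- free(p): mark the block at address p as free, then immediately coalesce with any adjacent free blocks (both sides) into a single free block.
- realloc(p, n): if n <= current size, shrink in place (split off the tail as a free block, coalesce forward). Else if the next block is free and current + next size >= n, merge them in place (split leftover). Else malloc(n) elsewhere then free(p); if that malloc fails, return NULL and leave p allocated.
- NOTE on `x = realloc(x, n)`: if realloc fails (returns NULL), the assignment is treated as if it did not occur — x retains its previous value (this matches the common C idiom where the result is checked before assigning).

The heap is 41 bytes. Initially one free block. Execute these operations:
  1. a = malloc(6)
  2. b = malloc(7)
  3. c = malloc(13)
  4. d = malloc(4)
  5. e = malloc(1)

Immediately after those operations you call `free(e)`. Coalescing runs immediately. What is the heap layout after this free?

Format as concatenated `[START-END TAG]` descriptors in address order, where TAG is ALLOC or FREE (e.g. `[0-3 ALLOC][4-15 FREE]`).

Op 1: a = malloc(6) -> a = 0; heap: [0-5 ALLOC][6-40 FREE]
Op 2: b = malloc(7) -> b = 6; heap: [0-5 ALLOC][6-12 ALLOC][13-40 FREE]
Op 3: c = malloc(13) -> c = 13; heap: [0-5 ALLOC][6-12 ALLOC][13-25 ALLOC][26-40 FREE]
Op 4: d = malloc(4) -> d = 26; heap: [0-5 ALLOC][6-12 ALLOC][13-25 ALLOC][26-29 ALLOC][30-40 FREE]
Op 5: e = malloc(1) -> e = 30; heap: [0-5 ALLOC][6-12 ALLOC][13-25 ALLOC][26-29 ALLOC][30-30 ALLOC][31-40 FREE]
free(e): e = 30 -> block [30-30 ALLOC]; mark free, coalesce with adjacent free neighbors -> [0-5 ALLOC][6-12 ALLOC][13-25 ALLOC][26-29 ALLOC][30-40 FREE]

Answer: [0-5 ALLOC][6-12 ALLOC][13-25 ALLOC][26-29 ALLOC][30-40 FREE]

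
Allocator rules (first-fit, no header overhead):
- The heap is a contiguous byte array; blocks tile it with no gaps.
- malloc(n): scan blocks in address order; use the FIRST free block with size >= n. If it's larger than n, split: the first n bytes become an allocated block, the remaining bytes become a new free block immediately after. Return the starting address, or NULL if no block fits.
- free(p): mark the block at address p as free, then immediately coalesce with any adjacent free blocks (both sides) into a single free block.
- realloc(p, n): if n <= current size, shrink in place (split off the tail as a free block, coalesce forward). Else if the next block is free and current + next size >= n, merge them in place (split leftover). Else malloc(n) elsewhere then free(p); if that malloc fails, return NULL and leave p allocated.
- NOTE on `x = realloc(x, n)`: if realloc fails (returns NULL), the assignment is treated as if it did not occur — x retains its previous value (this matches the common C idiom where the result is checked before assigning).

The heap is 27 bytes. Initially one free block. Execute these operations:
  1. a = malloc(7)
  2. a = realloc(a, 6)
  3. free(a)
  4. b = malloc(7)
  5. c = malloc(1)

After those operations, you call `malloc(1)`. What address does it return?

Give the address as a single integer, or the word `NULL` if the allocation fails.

Answer: 8

Derivation:
Op 1: a = malloc(7) -> a = 0; heap: [0-6 ALLOC][7-26 FREE]
Op 2: a = realloc(a, 6) -> a = 0; heap: [0-5 ALLOC][6-26 FREE]
Op 3: free(a) -> (freed a); heap: [0-26 FREE]
Op 4: b = malloc(7) -> b = 0; heap: [0-6 ALLOC][7-26 FREE]
Op 5: c = malloc(1) -> c = 7; heap: [0-6 ALLOC][7-7 ALLOC][8-26 FREE]
malloc(1): first-fit scan over [0-6 ALLOC][7-7 ALLOC][8-26 FREE] -> 8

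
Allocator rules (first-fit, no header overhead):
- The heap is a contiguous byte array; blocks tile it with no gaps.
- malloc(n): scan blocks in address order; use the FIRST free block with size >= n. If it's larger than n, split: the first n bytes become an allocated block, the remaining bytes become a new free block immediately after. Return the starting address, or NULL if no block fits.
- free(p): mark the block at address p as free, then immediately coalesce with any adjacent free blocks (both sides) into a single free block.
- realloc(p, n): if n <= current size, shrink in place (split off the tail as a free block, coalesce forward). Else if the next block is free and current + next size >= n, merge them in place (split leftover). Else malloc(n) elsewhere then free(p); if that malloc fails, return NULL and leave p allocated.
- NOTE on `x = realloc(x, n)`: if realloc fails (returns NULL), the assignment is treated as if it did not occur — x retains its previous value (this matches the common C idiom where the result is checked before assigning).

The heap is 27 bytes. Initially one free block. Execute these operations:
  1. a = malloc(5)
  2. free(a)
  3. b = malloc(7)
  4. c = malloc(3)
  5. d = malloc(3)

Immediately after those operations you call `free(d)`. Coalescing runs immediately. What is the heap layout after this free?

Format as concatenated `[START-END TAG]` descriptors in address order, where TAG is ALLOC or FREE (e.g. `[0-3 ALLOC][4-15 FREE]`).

Answer: [0-6 ALLOC][7-9 ALLOC][10-26 FREE]

Derivation:
Op 1: a = malloc(5) -> a = 0; heap: [0-4 ALLOC][5-26 FREE]
Op 2: free(a) -> (freed a); heap: [0-26 FREE]
Op 3: b = malloc(7) -> b = 0; heap: [0-6 ALLOC][7-26 FREE]
Op 4: c = malloc(3) -> c = 7; heap: [0-6 ALLOC][7-9 ALLOC][10-26 FREE]
Op 5: d = malloc(3) -> d = 10; heap: [0-6 ALLOC][7-9 ALLOC][10-12 ALLOC][13-26 FREE]
free(d): d = 10 -> block [10-12 ALLOC]; mark free, coalesce with adjacent free neighbors -> [0-6 ALLOC][7-9 ALLOC][10-26 FREE]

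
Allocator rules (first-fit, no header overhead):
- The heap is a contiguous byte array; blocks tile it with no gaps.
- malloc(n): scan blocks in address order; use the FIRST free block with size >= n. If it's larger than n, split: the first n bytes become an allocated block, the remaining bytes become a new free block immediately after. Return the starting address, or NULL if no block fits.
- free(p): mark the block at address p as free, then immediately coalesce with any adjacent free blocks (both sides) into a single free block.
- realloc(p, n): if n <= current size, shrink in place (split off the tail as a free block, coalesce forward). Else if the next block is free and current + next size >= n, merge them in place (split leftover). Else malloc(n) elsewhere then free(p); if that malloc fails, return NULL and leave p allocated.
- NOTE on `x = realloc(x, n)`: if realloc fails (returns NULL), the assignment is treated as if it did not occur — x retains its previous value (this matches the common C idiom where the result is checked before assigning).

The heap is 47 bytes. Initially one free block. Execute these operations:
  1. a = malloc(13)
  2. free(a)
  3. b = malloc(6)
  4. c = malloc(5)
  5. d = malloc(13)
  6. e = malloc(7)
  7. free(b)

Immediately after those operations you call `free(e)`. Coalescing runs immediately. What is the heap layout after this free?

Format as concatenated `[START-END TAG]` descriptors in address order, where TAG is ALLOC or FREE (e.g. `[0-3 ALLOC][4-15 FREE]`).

Op 1: a = malloc(13) -> a = 0; heap: [0-12 ALLOC][13-46 FREE]
Op 2: free(a) -> (freed a); heap: [0-46 FREE]
Op 3: b = malloc(6) -> b = 0; heap: [0-5 ALLOC][6-46 FREE]
Op 4: c = malloc(5) -> c = 6; heap: [0-5 ALLOC][6-10 ALLOC][11-46 FREE]
Op 5: d = malloc(13) -> d = 11; heap: [0-5 ALLOC][6-10 ALLOC][11-23 ALLOC][24-46 FREE]
Op 6: e = malloc(7) -> e = 24; heap: [0-5 ALLOC][6-10 ALLOC][11-23 ALLOC][24-30 ALLOC][31-46 FREE]
Op 7: free(b) -> (freed b); heap: [0-5 FREE][6-10 ALLOC][11-23 ALLOC][24-30 ALLOC][31-46 FREE]
free(e): e = 24 -> block [24-30 ALLOC]; mark free, coalesce with adjacent free neighbors -> [0-5 FREE][6-10 ALLOC][11-23 ALLOC][24-46 FREE]

Answer: [0-5 FREE][6-10 ALLOC][11-23 ALLOC][24-46 FREE]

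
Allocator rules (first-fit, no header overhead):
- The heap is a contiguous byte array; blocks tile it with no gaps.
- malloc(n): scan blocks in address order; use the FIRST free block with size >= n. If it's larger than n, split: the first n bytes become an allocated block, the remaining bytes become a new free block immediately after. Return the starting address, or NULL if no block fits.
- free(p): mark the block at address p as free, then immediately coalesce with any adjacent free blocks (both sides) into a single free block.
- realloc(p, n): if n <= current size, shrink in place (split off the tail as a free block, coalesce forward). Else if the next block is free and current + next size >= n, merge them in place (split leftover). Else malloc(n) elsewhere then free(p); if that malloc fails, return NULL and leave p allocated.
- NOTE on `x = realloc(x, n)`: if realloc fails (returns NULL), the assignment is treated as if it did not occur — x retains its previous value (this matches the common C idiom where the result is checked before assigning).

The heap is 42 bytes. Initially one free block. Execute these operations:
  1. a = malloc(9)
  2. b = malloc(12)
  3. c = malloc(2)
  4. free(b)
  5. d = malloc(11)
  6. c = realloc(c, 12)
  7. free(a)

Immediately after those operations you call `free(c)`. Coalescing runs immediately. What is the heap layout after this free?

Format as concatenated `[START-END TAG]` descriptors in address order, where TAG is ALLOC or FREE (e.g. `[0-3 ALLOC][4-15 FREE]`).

Op 1: a = malloc(9) -> a = 0; heap: [0-8 ALLOC][9-41 FREE]
Op 2: b = malloc(12) -> b = 9; heap: [0-8 ALLOC][9-20 ALLOC][21-41 FREE]
Op 3: c = malloc(2) -> c = 21; heap: [0-8 ALLOC][9-20 ALLOC][21-22 ALLOC][23-41 FREE]
Op 4: free(b) -> (freed b); heap: [0-8 ALLOC][9-20 FREE][21-22 ALLOC][23-41 FREE]
Op 5: d = malloc(11) -> d = 9; heap: [0-8 ALLOC][9-19 ALLOC][20-20 FREE][21-22 ALLOC][23-41 FREE]
Op 6: c = realloc(c, 12) -> c = 21; heap: [0-8 ALLOC][9-19 ALLOC][20-20 FREE][21-32 ALLOC][33-41 FREE]
Op 7: free(a) -> (freed a); heap: [0-8 FREE][9-19 ALLOC][20-20 FREE][21-32 ALLOC][33-41 FREE]
free(c): c = 21 -> block [21-32 ALLOC]; mark free, coalesce with adjacent free neighbors -> [0-8 FREE][9-19 ALLOC][20-41 FREE]

Answer: [0-8 FREE][9-19 ALLOC][20-41 FREE]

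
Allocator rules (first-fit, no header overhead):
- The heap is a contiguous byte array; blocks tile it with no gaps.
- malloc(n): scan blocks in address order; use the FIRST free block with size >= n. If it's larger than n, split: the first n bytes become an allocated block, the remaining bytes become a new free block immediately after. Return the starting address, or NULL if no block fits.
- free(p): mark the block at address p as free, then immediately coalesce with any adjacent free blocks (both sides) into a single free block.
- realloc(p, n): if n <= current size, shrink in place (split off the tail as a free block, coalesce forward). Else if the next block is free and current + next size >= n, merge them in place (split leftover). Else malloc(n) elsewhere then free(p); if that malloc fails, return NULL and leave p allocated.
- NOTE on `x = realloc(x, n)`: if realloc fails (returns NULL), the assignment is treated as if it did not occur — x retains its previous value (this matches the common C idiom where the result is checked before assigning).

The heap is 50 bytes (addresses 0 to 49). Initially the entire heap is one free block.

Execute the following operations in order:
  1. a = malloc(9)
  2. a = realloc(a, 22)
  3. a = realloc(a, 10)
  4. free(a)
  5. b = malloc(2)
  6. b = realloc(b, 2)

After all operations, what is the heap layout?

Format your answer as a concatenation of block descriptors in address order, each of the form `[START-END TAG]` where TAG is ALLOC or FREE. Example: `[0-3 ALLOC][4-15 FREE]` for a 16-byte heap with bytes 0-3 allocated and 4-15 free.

Op 1: a = malloc(9) -> a = 0; heap: [0-8 ALLOC][9-49 FREE]
Op 2: a = realloc(a, 22) -> a = 0; heap: [0-21 ALLOC][22-49 FREE]
Op 3: a = realloc(a, 10) -> a = 0; heap: [0-9 ALLOC][10-49 FREE]
Op 4: free(a) -> (freed a); heap: [0-49 FREE]
Op 5: b = malloc(2) -> b = 0; heap: [0-1 ALLOC][2-49 FREE]
Op 6: b = realloc(b, 2) -> b = 0; heap: [0-1 ALLOC][2-49 FREE]

Answer: [0-1 ALLOC][2-49 FREE]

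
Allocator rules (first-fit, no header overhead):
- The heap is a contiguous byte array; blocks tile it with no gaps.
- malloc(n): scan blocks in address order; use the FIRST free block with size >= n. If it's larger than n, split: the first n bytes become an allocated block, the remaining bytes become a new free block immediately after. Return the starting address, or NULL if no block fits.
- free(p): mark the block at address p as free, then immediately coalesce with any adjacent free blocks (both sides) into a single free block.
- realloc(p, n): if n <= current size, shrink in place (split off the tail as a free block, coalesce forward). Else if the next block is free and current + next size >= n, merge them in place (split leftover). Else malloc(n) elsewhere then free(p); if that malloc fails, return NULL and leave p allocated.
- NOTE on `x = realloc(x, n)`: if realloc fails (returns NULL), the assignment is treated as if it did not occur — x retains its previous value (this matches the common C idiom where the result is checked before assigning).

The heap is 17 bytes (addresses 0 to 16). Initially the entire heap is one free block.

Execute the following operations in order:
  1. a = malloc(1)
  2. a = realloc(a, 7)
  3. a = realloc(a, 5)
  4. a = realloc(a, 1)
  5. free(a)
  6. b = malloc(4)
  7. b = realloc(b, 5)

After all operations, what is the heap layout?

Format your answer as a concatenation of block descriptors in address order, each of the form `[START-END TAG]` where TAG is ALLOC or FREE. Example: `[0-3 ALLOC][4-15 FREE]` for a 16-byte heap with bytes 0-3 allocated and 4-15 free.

Op 1: a = malloc(1) -> a = 0; heap: [0-0 ALLOC][1-16 FREE]
Op 2: a = realloc(a, 7) -> a = 0; heap: [0-6 ALLOC][7-16 FREE]
Op 3: a = realloc(a, 5) -> a = 0; heap: [0-4 ALLOC][5-16 FREE]
Op 4: a = realloc(a, 1) -> a = 0; heap: [0-0 ALLOC][1-16 FREE]
Op 5: free(a) -> (freed a); heap: [0-16 FREE]
Op 6: b = malloc(4) -> b = 0; heap: [0-3 ALLOC][4-16 FREE]
Op 7: b = realloc(b, 5) -> b = 0; heap: [0-4 ALLOC][5-16 FREE]

Answer: [0-4 ALLOC][5-16 FREE]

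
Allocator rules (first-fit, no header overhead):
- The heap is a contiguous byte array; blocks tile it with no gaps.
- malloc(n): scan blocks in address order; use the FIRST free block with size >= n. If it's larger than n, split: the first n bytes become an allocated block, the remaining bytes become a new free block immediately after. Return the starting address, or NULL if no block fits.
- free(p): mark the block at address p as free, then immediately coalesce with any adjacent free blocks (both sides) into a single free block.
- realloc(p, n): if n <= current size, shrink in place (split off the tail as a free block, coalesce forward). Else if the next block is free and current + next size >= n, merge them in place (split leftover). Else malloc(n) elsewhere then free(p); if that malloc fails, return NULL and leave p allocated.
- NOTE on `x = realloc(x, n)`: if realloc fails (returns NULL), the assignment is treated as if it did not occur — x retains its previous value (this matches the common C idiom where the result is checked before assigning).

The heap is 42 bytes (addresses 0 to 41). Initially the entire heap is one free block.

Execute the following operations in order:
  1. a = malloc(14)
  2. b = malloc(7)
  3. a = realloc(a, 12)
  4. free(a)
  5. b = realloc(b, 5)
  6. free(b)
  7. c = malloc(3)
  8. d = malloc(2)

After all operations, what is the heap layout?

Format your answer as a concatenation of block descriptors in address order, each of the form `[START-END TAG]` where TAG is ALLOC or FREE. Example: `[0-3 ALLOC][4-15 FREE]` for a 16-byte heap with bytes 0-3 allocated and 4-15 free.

Answer: [0-2 ALLOC][3-4 ALLOC][5-41 FREE]

Derivation:
Op 1: a = malloc(14) -> a = 0; heap: [0-13 ALLOC][14-41 FREE]
Op 2: b = malloc(7) -> b = 14; heap: [0-13 ALLOC][14-20 ALLOC][21-41 FREE]
Op 3: a = realloc(a, 12) -> a = 0; heap: [0-11 ALLOC][12-13 FREE][14-20 ALLOC][21-41 FREE]
Op 4: free(a) -> (freed a); heap: [0-13 FREE][14-20 ALLOC][21-41 FREE]
Op 5: b = realloc(b, 5) -> b = 14; heap: [0-13 FREE][14-18 ALLOC][19-41 FREE]
Op 6: free(b) -> (freed b); heap: [0-41 FREE]
Op 7: c = malloc(3) -> c = 0; heap: [0-2 ALLOC][3-41 FREE]
Op 8: d = malloc(2) -> d = 3; heap: [0-2 ALLOC][3-4 ALLOC][5-41 FREE]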